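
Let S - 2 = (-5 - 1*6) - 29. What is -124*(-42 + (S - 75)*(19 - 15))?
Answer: 61256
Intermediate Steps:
S = -38 (S = 2 + ((-5 - 1*6) - 29) = 2 + ((-5 - 6) - 29) = 2 + (-11 - 29) = 2 - 40 = -38)
-124*(-42 + (S - 75)*(19 - 15)) = -124*(-42 + (-38 - 75)*(19 - 15)) = -124*(-42 - 113*4) = -124*(-42 - 452) = -124*(-494) = 61256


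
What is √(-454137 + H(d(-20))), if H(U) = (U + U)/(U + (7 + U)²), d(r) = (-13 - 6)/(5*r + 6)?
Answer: I*√96143441257031045/460115 ≈ 673.9*I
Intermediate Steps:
d(r) = -19/(6 + 5*r)
H(U) = 2*U/(U + (7 + U)²) (H(U) = (2*U)/(U + (7 + U)²) = 2*U/(U + (7 + U)²))
√(-454137 + H(d(-20))) = √(-454137 + 2*(-19/(6 + 5*(-20)))/(-19/(6 + 5*(-20)) + (7 - 19/(6 + 5*(-20)))²)) = √(-454137 + 2*(-19/(6 - 100))/(-19/(6 - 100) + (7 - 19/(6 - 100))²)) = √(-454137 + 2*(-19/(-94))/(-19/(-94) + (7 - 19/(-94))²)) = √(-454137 + 2*(-19*(-1/94))/(-19*(-1/94) + (7 - 19*(-1/94))²)) = √(-454137 + 2*(19/94)/(19/94 + (7 + 19/94)²)) = √(-454137 + 2*(19/94)/(19/94 + (677/94)²)) = √(-454137 + 2*(19/94)/(19/94 + 458329/8836)) = √(-454137 + 2*(19/94)/(460115/8836)) = √(-454137 + 2*(19/94)*(8836/460115)) = √(-454137 + 3572/460115) = √(-208955242183/460115) = I*√96143441257031045/460115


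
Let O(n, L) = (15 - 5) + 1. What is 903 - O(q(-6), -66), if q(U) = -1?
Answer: 892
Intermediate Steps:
O(n, L) = 11 (O(n, L) = 10 + 1 = 11)
903 - O(q(-6), -66) = 903 - 1*11 = 903 - 11 = 892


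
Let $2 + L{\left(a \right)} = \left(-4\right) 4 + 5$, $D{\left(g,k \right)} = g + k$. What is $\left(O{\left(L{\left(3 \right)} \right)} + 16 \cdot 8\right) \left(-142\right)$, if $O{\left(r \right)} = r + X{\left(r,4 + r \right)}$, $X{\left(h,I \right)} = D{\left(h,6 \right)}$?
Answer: $-15336$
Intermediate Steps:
$L{\left(a \right)} = -13$ ($L{\left(a \right)} = -2 + \left(\left(-4\right) 4 + 5\right) = -2 + \left(-16 + 5\right) = -2 - 11 = -13$)
$X{\left(h,I \right)} = 6 + h$ ($X{\left(h,I \right)} = h + 6 = 6 + h$)
$O{\left(r \right)} = 6 + 2 r$ ($O{\left(r \right)} = r + \left(6 + r\right) = 6 + 2 r$)
$\left(O{\left(L{\left(3 \right)} \right)} + 16 \cdot 8\right) \left(-142\right) = \left(\left(6 + 2 \left(-13\right)\right) + 16 \cdot 8\right) \left(-142\right) = \left(\left(6 - 26\right) + 128\right) \left(-142\right) = \left(-20 + 128\right) \left(-142\right) = 108 \left(-142\right) = -15336$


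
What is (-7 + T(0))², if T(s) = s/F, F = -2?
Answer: 49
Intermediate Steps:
T(s) = -s/2 (T(s) = s/(-2) = s*(-½) = -s/2)
(-7 + T(0))² = (-7 - ½*0)² = (-7 + 0)² = (-7)² = 49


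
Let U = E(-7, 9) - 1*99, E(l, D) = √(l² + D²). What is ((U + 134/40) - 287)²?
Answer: 58620409/400 - 7653*√130/10 ≈ 1.3783e+5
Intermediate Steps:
E(l, D) = √(D² + l²)
U = -99 + √130 (U = √(9² + (-7)²) - 1*99 = √(81 + 49) - 99 = √130 - 99 = -99 + √130 ≈ -87.598)
((U + 134/40) - 287)² = (((-99 + √130) + 134/40) - 287)² = (((-99 + √130) + 134*(1/40)) - 287)² = (((-99 + √130) + 67/20) - 287)² = ((-1913/20 + √130) - 287)² = (-7653/20 + √130)²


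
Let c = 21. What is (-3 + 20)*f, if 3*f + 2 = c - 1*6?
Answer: 221/3 ≈ 73.667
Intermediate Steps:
f = 13/3 (f = -2/3 + (21 - 1*6)/3 = -2/3 + (21 - 6)/3 = -2/3 + (1/3)*15 = -2/3 + 5 = 13/3 ≈ 4.3333)
(-3 + 20)*f = (-3 + 20)*(13/3) = 17*(13/3) = 221/3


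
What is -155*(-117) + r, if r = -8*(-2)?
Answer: 18151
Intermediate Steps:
r = 16
-155*(-117) + r = -155*(-117) + 16 = 18135 + 16 = 18151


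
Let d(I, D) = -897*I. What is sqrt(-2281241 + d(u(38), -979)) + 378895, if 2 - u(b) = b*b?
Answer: 378895 + I*sqrt(987767) ≈ 3.789e+5 + 993.86*I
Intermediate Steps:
u(b) = 2 - b**2 (u(b) = 2 - b*b = 2 - b**2)
sqrt(-2281241 + d(u(38), -979)) + 378895 = sqrt(-2281241 - 897*(2 - 1*38**2)) + 378895 = sqrt(-2281241 - 897*(2 - 1*1444)) + 378895 = sqrt(-2281241 - 897*(2 - 1444)) + 378895 = sqrt(-2281241 - 897*(-1442)) + 378895 = sqrt(-2281241 + 1293474) + 378895 = sqrt(-987767) + 378895 = I*sqrt(987767) + 378895 = 378895 + I*sqrt(987767)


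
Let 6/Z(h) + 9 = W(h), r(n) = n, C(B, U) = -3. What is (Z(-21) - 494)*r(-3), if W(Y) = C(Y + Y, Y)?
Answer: 2967/2 ≈ 1483.5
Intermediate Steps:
W(Y) = -3
Z(h) = -1/2 (Z(h) = 6/(-9 - 3) = 6/(-12) = 6*(-1/12) = -1/2)
(Z(-21) - 494)*r(-3) = (-1/2 - 494)*(-3) = -989/2*(-3) = 2967/2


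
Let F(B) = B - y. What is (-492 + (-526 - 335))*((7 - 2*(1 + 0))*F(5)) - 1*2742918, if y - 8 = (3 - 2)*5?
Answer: -2688798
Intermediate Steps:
y = 13 (y = 8 + (3 - 2)*5 = 8 + 1*5 = 8 + 5 = 13)
F(B) = -13 + B (F(B) = B - 1*13 = B - 13 = -13 + B)
(-492 + (-526 - 335))*((7 - 2*(1 + 0))*F(5)) - 1*2742918 = (-492 + (-526 - 335))*((7 - 2*(1 + 0))*(-13 + 5)) - 1*2742918 = (-492 - 861)*((7 - 2*1)*(-8)) - 2742918 = -1353*(7 - 2)*(-8) - 2742918 = -6765*(-8) - 2742918 = -1353*(-40) - 2742918 = 54120 - 2742918 = -2688798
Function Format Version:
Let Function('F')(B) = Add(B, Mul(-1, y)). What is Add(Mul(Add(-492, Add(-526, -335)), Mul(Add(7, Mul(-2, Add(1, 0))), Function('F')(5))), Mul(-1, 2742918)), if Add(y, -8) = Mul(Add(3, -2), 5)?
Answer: -2688798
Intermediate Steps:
y = 13 (y = Add(8, Mul(Add(3, -2), 5)) = Add(8, Mul(1, 5)) = Add(8, 5) = 13)
Function('F')(B) = Add(-13, B) (Function('F')(B) = Add(B, Mul(-1, 13)) = Add(B, -13) = Add(-13, B))
Add(Mul(Add(-492, Add(-526, -335)), Mul(Add(7, Mul(-2, Add(1, 0))), Function('F')(5))), Mul(-1, 2742918)) = Add(Mul(Add(-492, Add(-526, -335)), Mul(Add(7, Mul(-2, Add(1, 0))), Add(-13, 5))), Mul(-1, 2742918)) = Add(Mul(Add(-492, -861), Mul(Add(7, Mul(-2, 1)), -8)), -2742918) = Add(Mul(-1353, Mul(Add(7, -2), -8)), -2742918) = Add(Mul(-1353, Mul(5, -8)), -2742918) = Add(Mul(-1353, -40), -2742918) = Add(54120, -2742918) = -2688798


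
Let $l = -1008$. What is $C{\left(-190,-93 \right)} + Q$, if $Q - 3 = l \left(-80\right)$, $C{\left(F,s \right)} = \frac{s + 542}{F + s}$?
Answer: $\frac{22821520}{283} \approx 80641.0$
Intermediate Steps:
$C{\left(F,s \right)} = \frac{542 + s}{F + s}$
$Q = 80643$ ($Q = 3 - -80640 = 3 + 80640 = 80643$)
$C{\left(-190,-93 \right)} + Q = \frac{542 - 93}{-190 - 93} + 80643 = \frac{1}{-283} \cdot 449 + 80643 = \left(- \frac{1}{283}\right) 449 + 80643 = - \frac{449}{283} + 80643 = \frac{22821520}{283}$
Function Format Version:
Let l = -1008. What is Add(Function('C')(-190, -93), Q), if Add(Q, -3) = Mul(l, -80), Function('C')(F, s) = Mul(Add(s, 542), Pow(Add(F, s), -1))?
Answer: Rational(22821520, 283) ≈ 80641.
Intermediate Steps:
Function('C')(F, s) = Mul(Pow(Add(F, s), -1), Add(542, s)) (Function('C')(F, s) = Mul(Add(542, s), Pow(Add(F, s), -1)) = Mul(Pow(Add(F, s), -1), Add(542, s)))
Q = 80643 (Q = Add(3, Mul(-1008, -80)) = Add(3, 80640) = 80643)
Add(Function('C')(-190, -93), Q) = Add(Mul(Pow(Add(-190, -93), -1), Add(542, -93)), 80643) = Add(Mul(Pow(-283, -1), 449), 80643) = Add(Mul(Rational(-1, 283), 449), 80643) = Add(Rational(-449, 283), 80643) = Rational(22821520, 283)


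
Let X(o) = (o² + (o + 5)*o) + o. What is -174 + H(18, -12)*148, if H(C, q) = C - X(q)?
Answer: -29478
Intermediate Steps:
X(o) = o + o² + o*(5 + o) (X(o) = (o² + (5 + o)*o) + o = (o² + o*(5 + o)) + o = o + o² + o*(5 + o))
H(C, q) = C - 2*q*(3 + q)
-174 + H(18, -12)*148 = -174 + (18 - 2*(-12)*(3 - 12))*148 = -174 + (18 - 2*(-12)*(-9))*148 = -174 + (18 - 216)*148 = -174 - 198*148 = -174 - 29304 = -29478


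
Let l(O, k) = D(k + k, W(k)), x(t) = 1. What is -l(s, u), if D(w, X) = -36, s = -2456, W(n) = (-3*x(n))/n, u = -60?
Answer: 36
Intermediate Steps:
W(n) = -3/n (W(n) = (-3*1)/n = -3/n)
l(O, k) = -36
-l(s, u) = -1*(-36) = 36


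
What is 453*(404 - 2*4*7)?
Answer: 157644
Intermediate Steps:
453*(404 - 2*4*7) = 453*(404 - 8*7) = 453*(404 - 56) = 453*348 = 157644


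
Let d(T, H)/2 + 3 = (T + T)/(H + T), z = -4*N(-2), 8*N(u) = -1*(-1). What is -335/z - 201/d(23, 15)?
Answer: 49379/68 ≈ 726.16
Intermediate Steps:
N(u) = ⅛ (N(u) = (-1*(-1))/8 = (⅛)*1 = ⅛)
z = -½ (z = -4*⅛ = -½ ≈ -0.50000)
d(T, H) = -6 + 4*T/(H + T) (d(T, H) = -6 + 2*((T + T)/(H + T)) = -6 + 2*((2*T)/(H + T)) = -6 + 2*(2*T/(H + T)) = -6 + 4*T/(H + T))
-335/z - 201/d(23, 15) = -335/(-½) - 201*(15 + 23)/(2*(-1*23 - 3*15)) = -335*(-2) - 201*19/(-23 - 45) = 670 - 201/(2*(1/38)*(-68)) = 670 - 201/(-68/19) = 670 - 201*(-19/68) = 670 + 3819/68 = 49379/68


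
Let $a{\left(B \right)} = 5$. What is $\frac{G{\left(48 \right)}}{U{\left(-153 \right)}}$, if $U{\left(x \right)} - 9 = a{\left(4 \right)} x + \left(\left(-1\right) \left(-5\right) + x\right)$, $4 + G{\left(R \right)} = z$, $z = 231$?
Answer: $- \frac{227}{904} \approx -0.25111$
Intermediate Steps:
$G{\left(R \right)} = 227$ ($G{\left(R \right)} = -4 + 231 = 227$)
$U{\left(x \right)} = 14 + 6 x$ ($U{\left(x \right)} = 9 + \left(5 x + \left(\left(-1\right) \left(-5\right) + x\right)\right) = 9 + \left(5 x + \left(5 + x\right)\right) = 9 + \left(5 + 6 x\right) = 14 + 6 x$)
$\frac{G{\left(48 \right)}}{U{\left(-153 \right)}} = \frac{227}{14 + 6 \left(-153\right)} = \frac{227}{14 - 918} = \frac{227}{-904} = 227 \left(- \frac{1}{904}\right) = - \frac{227}{904}$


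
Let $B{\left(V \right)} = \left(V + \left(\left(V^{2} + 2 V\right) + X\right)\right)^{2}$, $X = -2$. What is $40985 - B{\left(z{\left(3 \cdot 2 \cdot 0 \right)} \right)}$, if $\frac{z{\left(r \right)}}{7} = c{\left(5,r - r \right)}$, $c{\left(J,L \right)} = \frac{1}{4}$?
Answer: $\frac{10481959}{256} \approx 40945.0$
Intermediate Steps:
$c{\left(J,L \right)} = \frac{1}{4}$
$z{\left(r \right)} = \frac{7}{4}$ ($z{\left(r \right)} = 7 \cdot \frac{1}{4} = \frac{7}{4}$)
$B{\left(V \right)} = \left(-2 + V^{2} + 3 V\right)^{2}$ ($B{\left(V \right)} = \left(V - \left(2 - V^{2} - 2 V\right)\right)^{2} = \left(V + \left(-2 + V^{2} + 2 V\right)\right)^{2} = \left(-2 + V^{2} + 3 V\right)^{2}$)
$40985 - B{\left(z{\left(3 \cdot 2 \cdot 0 \right)} \right)} = 40985 - \left(-2 + \left(\frac{7}{4}\right)^{2} + 3 \cdot \frac{7}{4}\right)^{2} = 40985 - \left(-2 + \frac{49}{16} + \frac{21}{4}\right)^{2} = 40985 - \left(\frac{101}{16}\right)^{2} = 40985 - \frac{10201}{256} = \frac{10481959}{256}$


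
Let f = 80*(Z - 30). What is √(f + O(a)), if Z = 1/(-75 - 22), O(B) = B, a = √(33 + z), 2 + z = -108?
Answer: √(-22589360 + 9409*I*√77)/97 ≈ 0.089544 + 48.998*I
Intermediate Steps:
z = -110 (z = -2 - 108 = -110)
a = I*√77 (a = √(33 - 110) = √(-77) = I*√77 ≈ 8.775*I)
Z = -1/97 (Z = 1/(-97) = -1/97 ≈ -0.010309)
f = -232880/97 (f = 80*(-1/97 - 30) = 80*(-2911/97) = -232880/97 ≈ -2400.8)
√(f + O(a)) = √(-232880/97 + I*√77)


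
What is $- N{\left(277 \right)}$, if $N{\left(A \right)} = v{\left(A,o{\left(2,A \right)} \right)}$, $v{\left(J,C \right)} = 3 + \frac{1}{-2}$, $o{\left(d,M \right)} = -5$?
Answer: $- \frac{5}{2} \approx -2.5$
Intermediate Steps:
$v{\left(J,C \right)} = \frac{5}{2}$ ($v{\left(J,C \right)} = 3 - \frac{1}{2} = \frac{5}{2}$)
$N{\left(A \right)} = \frac{5}{2}$
$- N{\left(277 \right)} = \left(-1\right) \frac{5}{2} = - \frac{5}{2}$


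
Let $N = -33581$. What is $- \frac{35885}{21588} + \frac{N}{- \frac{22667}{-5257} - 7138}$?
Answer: $\frac{2465292366281}{809588836812} \approx 3.0451$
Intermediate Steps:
$- \frac{35885}{21588} + \frac{N}{- \frac{22667}{-5257} - 7138} = - \frac{35885}{21588} - \frac{33581}{- \frac{22667}{-5257} - 7138} = \left(-35885\right) \frac{1}{21588} - \frac{33581}{\left(-22667\right) \left(- \frac{1}{5257}\right) - 7138} = - \frac{35885}{21588} - \frac{33581}{\frac{22667}{5257} - 7138} = - \frac{35885}{21588} - \frac{33581}{- \frac{37501799}{5257}} = - \frac{35885}{21588} - - \frac{176535317}{37501799} = - \frac{35885}{21588} + \frac{176535317}{37501799} = \frac{2465292366281}{809588836812}$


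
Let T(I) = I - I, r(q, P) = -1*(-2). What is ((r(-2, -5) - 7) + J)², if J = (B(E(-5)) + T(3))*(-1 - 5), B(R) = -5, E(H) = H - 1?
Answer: 625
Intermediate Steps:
E(H) = -1 + H
r(q, P) = 2
T(I) = 0
J = 30 (J = (-5 + 0)*(-1 - 5) = -5*(-6) = 30)
((r(-2, -5) - 7) + J)² = ((2 - 7) + 30)² = (-5 + 30)² = 25² = 625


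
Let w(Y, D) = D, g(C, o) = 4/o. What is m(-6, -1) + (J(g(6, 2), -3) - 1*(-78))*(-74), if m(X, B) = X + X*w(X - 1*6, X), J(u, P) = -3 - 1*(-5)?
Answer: -5890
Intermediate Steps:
J(u, P) = 2 (J(u, P) = -3 + 5 = 2)
m(X, B) = X + X**2 (m(X, B) = X + X*X = X + X**2)
m(-6, -1) + (J(g(6, 2), -3) - 1*(-78))*(-74) = -6*(1 - 6) + (2 - 1*(-78))*(-74) = -6*(-5) + (2 + 78)*(-74) = 30 + 80*(-74) = 30 - 5920 = -5890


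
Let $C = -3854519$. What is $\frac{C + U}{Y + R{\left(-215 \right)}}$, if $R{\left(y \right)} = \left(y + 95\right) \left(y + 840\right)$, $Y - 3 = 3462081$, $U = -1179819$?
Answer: $- \frac{2517169}{1693542} \approx -1.4863$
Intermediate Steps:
$Y = 3462084$ ($Y = 3 + 3462081 = 3462084$)
$R{\left(y \right)} = \left(95 + y\right) \left(840 + y\right)$
$\frac{C + U}{Y + R{\left(-215 \right)}} = \frac{-3854519 - 1179819}{3462084 + \left(79800 + \left(-215\right)^{2} + 935 \left(-215\right)\right)} = - \frac{5034338}{3462084 + \left(79800 + 46225 - 201025\right)} = - \frac{5034338}{3462084 - 75000} = - \frac{5034338}{3387084} = \left(-5034338\right) \frac{1}{3387084} = - \frac{2517169}{1693542}$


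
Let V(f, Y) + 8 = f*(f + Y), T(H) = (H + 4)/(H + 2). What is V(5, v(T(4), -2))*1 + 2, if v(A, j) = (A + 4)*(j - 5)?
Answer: -503/3 ≈ -167.67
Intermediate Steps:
T(H) = (4 + H)/(2 + H)
v(A, j) = (-5 + j)*(4 + A) (v(A, j) = (4 + A)*(-5 + j) = (-5 + j)*(4 + A))
V(f, Y) = -8 + f*(Y + f) (V(f, Y) = -8 + f*(f + Y) = -8 + f*(Y + f))
V(5, v(T(4), -2))*1 + 2 = (-8 + 5² + (-20 - 5*(4 + 4)/(2 + 4) + 4*(-2) + ((4 + 4)/(2 + 4))*(-2))*5)*1 + 2 = (-8 + 25 + (-20 - 5*8/6 - 8 + (8/6)*(-2))*5)*1 + 2 = (-8 + 25 + (-20 - 5*8/6 - 8 + ((⅙)*8)*(-2))*5)*1 + 2 = (-8 + 25 + (-20 - 5*4/3 - 8 + (4/3)*(-2))*5)*1 + 2 = (-8 + 25 + (-20 - 20/3 - 8 - 8/3)*5)*1 + 2 = (-8 + 25 - 112/3*5)*1 + 2 = (-8 + 25 - 560/3)*1 + 2 = -509/3*1 + 2 = -509/3 + 2 = -503/3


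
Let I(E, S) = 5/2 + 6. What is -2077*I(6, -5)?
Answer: -35309/2 ≈ -17655.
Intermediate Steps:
I(E, S) = 17/2 (I(E, S) = (1/2)*5 + 6 = 5/2 + 6 = 17/2)
-2077*I(6, -5) = -2077*17/2 = -35309/2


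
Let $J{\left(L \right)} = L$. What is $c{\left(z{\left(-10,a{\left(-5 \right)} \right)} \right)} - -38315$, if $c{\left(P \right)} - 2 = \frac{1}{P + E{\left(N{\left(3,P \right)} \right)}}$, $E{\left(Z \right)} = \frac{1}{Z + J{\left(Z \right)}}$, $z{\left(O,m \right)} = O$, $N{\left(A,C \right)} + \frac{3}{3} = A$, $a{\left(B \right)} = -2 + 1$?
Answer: $\frac{1494359}{39} \approx 38317.0$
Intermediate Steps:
$a{\left(B \right)} = -1$
$N{\left(A,C \right)} = -1 + A$
$E{\left(Z \right)} = \frac{1}{2 Z}$ ($E{\left(Z \right)} = \frac{1}{Z + Z} = \frac{1}{2 Z}$)
$c{\left(P \right)} = 2 + \frac{1}{\frac{1}{4} + P}$ ($c{\left(P \right)} = 2 + \frac{1}{P + \frac{1}{2 \left(-1 + 3\right)}} = 2 + \frac{1}{P + \frac{1}{2 \cdot 2}} = 2 + \frac{1}{P + \frac{1}{2} \cdot \frac{1}{2}} = 2 + \frac{1}{P + \frac{1}{4}} = 2 + \frac{1}{\frac{1}{4} + P}$)
$c{\left(z{\left(-10,a{\left(-5 \right)} \right)} \right)} - -38315 = \frac{2 \left(3 + 4 \left(-10\right)\right)}{1 + 4 \left(-10\right)} - -38315 = \frac{2 \left(3 - 40\right)}{1 - 40} + 38315 = 2 \frac{1}{-39} \left(-37\right) + 38315 = 2 \left(- \frac{1}{39}\right) \left(-37\right) + 38315 = \frac{74}{39} + 38315 = \frac{1494359}{39}$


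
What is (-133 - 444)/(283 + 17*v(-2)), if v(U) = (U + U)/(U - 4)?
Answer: -1731/883 ≈ -1.9604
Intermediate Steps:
v(U) = 2*U/(-4 + U) (v(U) = (2*U)/(-4 + U) = 2*U/(-4 + U))
(-133 - 444)/(283 + 17*v(-2)) = (-133 - 444)/(283 + 17*(2*(-2)/(-4 - 2))) = -577/(283 + 17*(2*(-2)/(-6))) = -577/(283 + 17*(2*(-2)*(-1/6))) = -577/(283 + 17*(2/3)) = -577/(283 + 34/3) = -577/883/3 = -577*3/883 = -1731/883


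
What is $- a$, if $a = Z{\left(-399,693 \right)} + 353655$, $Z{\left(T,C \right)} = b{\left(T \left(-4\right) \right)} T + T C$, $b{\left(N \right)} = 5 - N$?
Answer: $-711957$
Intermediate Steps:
$Z{\left(T,C \right)} = C T + T \left(5 + 4 T\right)$ ($Z{\left(T,C \right)} = \left(5 - T \left(-4\right)\right) T + T C = \left(5 - - 4 T\right) T + C T = \left(5 + 4 T\right) T + C T = T \left(5 + 4 T\right) + C T = C T + T \left(5 + 4 T\right)$)
$a = 711957$ ($a = - 399 \left(5 + 693 + 4 \left(-399\right)\right) + 353655 = - 399 \left(5 + 693 - 1596\right) + 353655 = \left(-399\right) \left(-898\right) + 353655 = 358302 + 353655 = 711957$)
$- a = \left(-1\right) 711957 = -711957$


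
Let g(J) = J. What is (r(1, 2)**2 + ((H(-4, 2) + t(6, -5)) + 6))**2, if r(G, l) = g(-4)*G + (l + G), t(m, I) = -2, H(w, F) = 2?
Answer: 49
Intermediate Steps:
r(G, l) = l - 3*G (r(G, l) = -4*G + (l + G) = -4*G + (G + l) = l - 3*G)
(r(1, 2)**2 + ((H(-4, 2) + t(6, -5)) + 6))**2 = ((2 - 3*1)**2 + ((2 - 2) + 6))**2 = ((2 - 3)**2 + (0 + 6))**2 = ((-1)**2 + 6)**2 = (1 + 6)**2 = 7**2 = 49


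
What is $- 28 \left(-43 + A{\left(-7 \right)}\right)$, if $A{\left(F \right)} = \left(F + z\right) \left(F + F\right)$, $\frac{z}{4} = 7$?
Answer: $9436$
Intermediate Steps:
$z = 28$ ($z = 4 \cdot 7 = 28$)
$A{\left(F \right)} = 2 F \left(28 + F\right)$ ($A{\left(F \right)} = \left(F + 28\right) \left(F + F\right) = \left(28 + F\right) 2 F = 2 F \left(28 + F\right)$)
$- 28 \left(-43 + A{\left(-7 \right)}\right) = - 28 \left(-43 + 2 \left(-7\right) \left(28 - 7\right)\right) = - 28 \left(-43 + 2 \left(-7\right) 21\right) = - 28 \left(-43 - 294\right) = \left(-28\right) \left(-337\right) = 9436$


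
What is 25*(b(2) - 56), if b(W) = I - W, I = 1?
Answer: -1425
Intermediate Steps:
b(W) = 1 - W
25*(b(2) - 56) = 25*((1 - 1*2) - 56) = 25*((1 - 2) - 56) = 25*(-1 - 56) = 25*(-57) = -1425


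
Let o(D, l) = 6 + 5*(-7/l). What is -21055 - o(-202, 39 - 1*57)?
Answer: -379133/18 ≈ -21063.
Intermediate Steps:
o(D, l) = 6 - 35/l
-21055 - o(-202, 39 - 1*57) = -21055 - (6 - 35/(39 - 1*57)) = -21055 - (6 - 35/(39 - 57)) = -21055 - (6 - 35/(-18)) = -21055 - (6 - 35*(-1/18)) = -21055 - (6 + 35/18) = -21055 - 1*143/18 = -21055 - 143/18 = -379133/18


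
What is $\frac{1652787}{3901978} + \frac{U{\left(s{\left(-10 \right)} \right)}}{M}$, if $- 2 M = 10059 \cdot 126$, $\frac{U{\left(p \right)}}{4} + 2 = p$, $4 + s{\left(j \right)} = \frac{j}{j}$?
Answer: $\frac{1047477258839}{2472749792226} \approx 0.42361$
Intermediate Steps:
$s{\left(j \right)} = -3$ ($s{\left(j \right)} = -4 + \frac{j}{j} = -4 + 1 = -3$)
$U{\left(p \right)} = -8 + 4 p$
$M = -633717$ ($M = - \frac{10059 \cdot 126}{2} = \left(- \frac{1}{2}\right) 1267434 = -633717$)
$\frac{1652787}{3901978} + \frac{U{\left(s{\left(-10 \right)} \right)}}{M} = \frac{1652787}{3901978} + \frac{-8 + 4 \left(-3\right)}{-633717} = 1652787 \cdot \frac{1}{3901978} + \left(-8 - 12\right) \left(- \frac{1}{633717}\right) = \frac{1652787}{3901978} - - \frac{20}{633717} = \frac{1652787}{3901978} + \frac{20}{633717} = \frac{1047477258839}{2472749792226}$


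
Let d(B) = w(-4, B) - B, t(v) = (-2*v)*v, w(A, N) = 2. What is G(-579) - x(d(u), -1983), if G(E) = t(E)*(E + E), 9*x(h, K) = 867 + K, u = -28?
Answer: 776418280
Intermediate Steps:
t(v) = -2*v**2
d(B) = 2 - B
x(h, K) = 289/3 + K/9 (x(h, K) = (867 + K)/9 = 289/3 + K/9)
G(E) = -4*E**3 (G(E) = (-2*E**2)*(E + E) = (-2*E**2)*(2*E) = -4*E**3)
G(-579) - x(d(u), -1983) = -4*(-579)**3 - (289/3 + (1/9)*(-1983)) = -4*(-194104539) - (289/3 - 661/3) = 776418156 - 1*(-124) = 776418156 + 124 = 776418280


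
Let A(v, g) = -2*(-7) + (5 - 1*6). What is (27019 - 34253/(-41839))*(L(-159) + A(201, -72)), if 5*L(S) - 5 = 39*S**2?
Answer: 1114688227267626/209195 ≈ 5.3285e+9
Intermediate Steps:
L(S) = 1 + 39*S**2/5 (L(S) = 1 + (39*S**2)/5 = 1 + 39*S**2/5)
A(v, g) = 13 (A(v, g) = 14 + (5 - 6) = 14 - 1 = 13)
(27019 - 34253/(-41839))*(L(-159) + A(201, -72)) = (27019 - 34253/(-41839))*((1 + (39/5)*(-159)**2) + 13) = (27019 - 34253*(-1/41839))*((1 + (39/5)*25281) + 13) = (27019 + 34253/41839)*((1 + 985959/5) + 13) = 1130482194*(985964/5 + 13)/41839 = (1130482194/41839)*(986029/5) = 1114688227267626/209195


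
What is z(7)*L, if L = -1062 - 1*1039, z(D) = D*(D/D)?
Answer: -14707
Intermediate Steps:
z(D) = D (z(D) = D*1 = D)
L = -2101 (L = -1062 - 1039 = -2101)
z(7)*L = 7*(-2101) = -14707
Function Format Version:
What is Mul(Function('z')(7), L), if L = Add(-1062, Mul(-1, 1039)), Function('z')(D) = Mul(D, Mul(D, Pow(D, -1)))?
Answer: -14707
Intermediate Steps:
Function('z')(D) = D (Function('z')(D) = Mul(D, 1) = D)
L = -2101 (L = Add(-1062, -1039) = -2101)
Mul(Function('z')(7), L) = Mul(7, -2101) = -14707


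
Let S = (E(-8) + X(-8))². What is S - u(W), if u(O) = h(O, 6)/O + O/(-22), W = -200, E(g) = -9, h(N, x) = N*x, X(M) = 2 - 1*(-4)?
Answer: -67/11 ≈ -6.0909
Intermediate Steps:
X(M) = 6 (X(M) = 2 + 4 = 6)
u(O) = 6 - O/22 (u(O) = (O*6)/O + O/(-22) = (6*O)/O + O*(-1/22) = 6 - O/22)
S = 9 (S = (-9 + 6)² = (-3)² = 9)
S - u(W) = 9 - (6 - 1/22*(-200)) = 9 - (6 + 100/11) = 9 - 1*166/11 = 9 - 166/11 = -67/11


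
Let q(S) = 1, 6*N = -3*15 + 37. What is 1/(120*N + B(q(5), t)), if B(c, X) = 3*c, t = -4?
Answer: -1/157 ≈ -0.0063694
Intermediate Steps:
N = -4/3 (N = (-3*15 + 37)/6 = (-45 + 37)/6 = (⅙)*(-8) = -4/3 ≈ -1.3333)
1/(120*N + B(q(5), t)) = 1/(120*(-4/3) + 3*1) = 1/(-160 + 3) = 1/(-157) = -1/157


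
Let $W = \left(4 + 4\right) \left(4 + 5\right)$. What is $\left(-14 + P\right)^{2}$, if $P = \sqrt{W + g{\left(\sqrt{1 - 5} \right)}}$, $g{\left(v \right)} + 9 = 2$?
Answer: $\left(14 - \sqrt{65}\right)^{2} \approx 35.257$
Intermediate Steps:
$g{\left(v \right)} = -7$ ($g{\left(v \right)} = -9 + 2 = -7$)
$W = 72$ ($W = 8 \cdot 9 = 72$)
$P = \sqrt{65}$ ($P = \sqrt{72 - 7} = \sqrt{65} \approx 8.0623$)
$\left(-14 + P\right)^{2} = \left(-14 + \sqrt{65}\right)^{2}$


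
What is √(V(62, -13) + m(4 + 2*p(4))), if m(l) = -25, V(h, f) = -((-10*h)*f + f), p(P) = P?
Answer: 2*I*√2018 ≈ 89.844*I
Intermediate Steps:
V(h, f) = -f + 10*f*h (V(h, f) = -(-10*f*h + f) = -(f - 10*f*h) = -f + 10*f*h)
√(V(62, -13) + m(4 + 2*p(4))) = √(-13*(-1 + 10*62) - 25) = √(-13*(-1 + 620) - 25) = √(-13*619 - 25) = √(-8047 - 25) = √(-8072) = 2*I*√2018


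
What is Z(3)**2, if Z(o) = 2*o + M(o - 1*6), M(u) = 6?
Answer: 144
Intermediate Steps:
Z(o) = 6 + 2*o (Z(o) = 2*o + 6 = 6 + 2*o)
Z(3)**2 = (6 + 2*3)**2 = (6 + 6)**2 = 12**2 = 144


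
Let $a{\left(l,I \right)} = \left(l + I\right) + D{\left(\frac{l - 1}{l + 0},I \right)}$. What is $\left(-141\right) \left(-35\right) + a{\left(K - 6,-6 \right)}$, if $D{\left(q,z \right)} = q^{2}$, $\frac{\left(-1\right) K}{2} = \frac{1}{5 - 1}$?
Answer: $\frac{1664255}{338} \approx 4923.8$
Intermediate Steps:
$K = - \frac{1}{2}$ ($K = - \frac{2}{5 - 1} = - \frac{2}{4} = \left(-2\right) \frac{1}{4} = - \frac{1}{2} \approx -0.5$)
$a{\left(l,I \right)} = I + l + \frac{\left(-1 + l\right)^{2}}{l^{2}}$ ($a{\left(l,I \right)} = \left(l + I\right) + \left(\frac{l - 1}{l + 0}\right)^{2} = \left(I + l\right) + \left(\frac{-1 + l}{l}\right)^{2} = \left(I + l\right) + \frac{\left(-1 + l\right)^{2}}{l^{2}} = I + l + \frac{\left(-1 + l\right)^{2}}{l^{2}}$)
$\left(-141\right) \left(-35\right) + a{\left(K - 6,-6 \right)} = \left(-141\right) \left(-35\right) - \left(\frac{25}{2} - \frac{\left(-1 - \frac{13}{2}\right)^{2}}{\left(- \frac{1}{2} - 6\right)^{2}}\right) = 4935 - \left(\frac{25}{2} - \frac{\left(-1 - \frac{13}{2}\right)^{2}}{\frac{169}{4}}\right) = 4935 - \left(\frac{25}{2} - \frac{225}{169}\right) = 4935 - \frac{3775}{338} = \frac{1664255}{338}$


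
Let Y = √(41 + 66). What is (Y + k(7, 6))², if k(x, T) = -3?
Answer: (3 - √107)² ≈ 53.936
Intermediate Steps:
Y = √107 ≈ 10.344
(Y + k(7, 6))² = (√107 - 3)² = (-3 + √107)²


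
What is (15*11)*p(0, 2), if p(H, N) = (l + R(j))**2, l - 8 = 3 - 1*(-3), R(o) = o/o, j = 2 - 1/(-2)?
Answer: 37125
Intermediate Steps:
j = 5/2 (j = 2 - 1*(-1/2) = 2 + 1/2 = 5/2 ≈ 2.5000)
R(o) = 1
l = 14 (l = 8 + (3 - 1*(-3)) = 8 + (3 + 3) = 8 + 6 = 14)
p(H, N) = 225 (p(H, N) = (14 + 1)**2 = 15**2 = 225)
(15*11)*p(0, 2) = (15*11)*225 = 165*225 = 37125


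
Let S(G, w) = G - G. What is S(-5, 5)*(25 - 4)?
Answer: 0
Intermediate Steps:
S(G, w) = 0
S(-5, 5)*(25 - 4) = 0*(25 - 4) = 0*21 = 0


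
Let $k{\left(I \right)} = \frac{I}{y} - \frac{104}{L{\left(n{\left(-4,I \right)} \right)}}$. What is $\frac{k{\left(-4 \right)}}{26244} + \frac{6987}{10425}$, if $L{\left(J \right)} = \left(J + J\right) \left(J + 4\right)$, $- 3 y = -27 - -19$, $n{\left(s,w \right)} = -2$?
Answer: $\frac{122324477}{182395800} \approx 0.67065$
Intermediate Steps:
$y = \frac{8}{3}$ ($y = - \frac{-27 - -19}{3} = - \frac{-27 + 19}{3} = \left(- \frac{1}{3}\right) \left(-8\right) = \frac{8}{3} \approx 2.6667$)
$L{\left(J \right)} = 2 J \left(4 + J\right)$
$k{\left(I \right)} = 13 + \frac{3 I}{8}$ ($k{\left(I \right)} = \frac{I}{\frac{8}{3}} - \frac{104}{2 \left(-2\right) \left(4 - 2\right)} = I \frac{3}{8} - \frac{104}{2 \left(-2\right) 2} = \frac{3 I}{8} - \frac{104}{-8} = \frac{3 I}{8} - -13 = \frac{3 I}{8} + 13 = 13 + \frac{3 I}{8}$)
$\frac{k{\left(-4 \right)}}{26244} + \frac{6987}{10425} = \frac{13 + \frac{3}{8} \left(-4\right)}{26244} + \frac{6987}{10425} = \left(13 - \frac{3}{2}\right) \frac{1}{26244} + 6987 \cdot \frac{1}{10425} = \frac{23}{2} \cdot \frac{1}{26244} + \frac{2329}{3475} = \frac{23}{52488} + \frac{2329}{3475} = \frac{122324477}{182395800}$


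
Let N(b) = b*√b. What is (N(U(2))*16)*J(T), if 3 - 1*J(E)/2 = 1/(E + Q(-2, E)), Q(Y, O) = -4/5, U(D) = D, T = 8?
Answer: 1648*√2/9 ≈ 258.96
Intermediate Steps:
Q(Y, O) = -⅘ (Q(Y, O) = -4*⅕ = -⅘)
J(E) = 6 - 2/(-⅘ + E) (J(E) = 6 - 2/(E - ⅘) = 6 - 2/(-⅘ + E))
N(b) = b^(3/2)
(N(U(2))*16)*J(T) = (2^(3/2)*16)*(2*(-17 + 15*8)/(-4 + 5*8)) = ((2*√2)*16)*(2*(-17 + 120)/(-4 + 40)) = (32*√2)*(2*103/36) = (32*√2)*(2*(1/36)*103) = (32*√2)*(103/18) = 1648*√2/9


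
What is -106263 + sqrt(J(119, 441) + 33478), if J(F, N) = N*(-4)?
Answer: -106263 + sqrt(31714) ≈ -1.0608e+5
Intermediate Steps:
J(F, N) = -4*N
-106263 + sqrt(J(119, 441) + 33478) = -106263 + sqrt(-4*441 + 33478) = -106263 + sqrt(-1764 + 33478) = -106263 + sqrt(31714)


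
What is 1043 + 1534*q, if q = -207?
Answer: -316495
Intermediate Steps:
1043 + 1534*q = 1043 + 1534*(-207) = 1043 - 317538 = -316495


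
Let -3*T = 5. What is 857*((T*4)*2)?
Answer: -34280/3 ≈ -11427.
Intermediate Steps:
T = -5/3 (T = -1/3*5 = -5/3 ≈ -1.6667)
857*((T*4)*2) = 857*(-5/3*4*2) = 857*(-20/3*2) = 857*(-40/3) = -34280/3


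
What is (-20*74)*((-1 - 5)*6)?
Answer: 53280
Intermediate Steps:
(-20*74)*((-1 - 5)*6) = -(-8880)*6 = -1480*(-36) = 53280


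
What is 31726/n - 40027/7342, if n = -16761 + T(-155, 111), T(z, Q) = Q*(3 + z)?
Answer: -1579160383/246933486 ≈ -6.3951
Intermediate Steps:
n = -33633 (n = -16761 + 111*(3 - 155) = -16761 + 111*(-152) = -16761 - 16872 = -33633)
31726/n - 40027/7342 = 31726/(-33633) - 40027/7342 = 31726*(-1/33633) - 40027*1/7342 = -31726/33633 - 40027/7342 = -1579160383/246933486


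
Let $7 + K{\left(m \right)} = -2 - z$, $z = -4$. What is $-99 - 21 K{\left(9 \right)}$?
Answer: $6$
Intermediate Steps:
$K{\left(m \right)} = -5$ ($K{\left(m \right)} = -7 - -2 = -7 + \left(-2 + 4\right) = -7 + 2 = -5$)
$-99 - 21 K{\left(9 \right)} = -99 - -105 = -99 + 105 = 6$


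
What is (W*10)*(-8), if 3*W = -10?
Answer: 800/3 ≈ 266.67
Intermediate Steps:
W = -10/3 (W = (⅓)*(-10) = -10/3 ≈ -3.3333)
(W*10)*(-8) = -10/3*10*(-8) = -100/3*(-8) = 800/3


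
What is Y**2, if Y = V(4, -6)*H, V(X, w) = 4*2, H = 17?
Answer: 18496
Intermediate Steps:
V(X, w) = 8
Y = 136 (Y = 8*17 = 136)
Y**2 = 136**2 = 18496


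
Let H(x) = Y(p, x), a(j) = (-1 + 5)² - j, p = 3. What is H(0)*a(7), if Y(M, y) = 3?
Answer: 27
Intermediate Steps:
a(j) = 16 - j (a(j) = 4² - j = 16 - j)
H(x) = 3
H(0)*a(7) = 3*(16 - 1*7) = 3*(16 - 7) = 3*9 = 27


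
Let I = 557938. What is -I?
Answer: -557938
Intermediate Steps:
-I = -1*557938 = -557938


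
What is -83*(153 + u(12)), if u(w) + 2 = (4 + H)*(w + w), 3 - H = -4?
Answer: -34445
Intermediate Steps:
H = 7 (H = 3 - 1*(-4) = 3 + 4 = 7)
u(w) = -2 + 22*w (u(w) = -2 + (4 + 7)*(w + w) = -2 + 11*(2*w) = -2 + 22*w)
-83*(153 + u(12)) = -83*(153 + (-2 + 22*12)) = -83*(153 + (-2 + 264)) = -83*(153 + 262) = -83*415 = -34445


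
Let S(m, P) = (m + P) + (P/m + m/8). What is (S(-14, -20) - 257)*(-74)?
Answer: 301809/14 ≈ 21558.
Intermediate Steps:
S(m, P) = P + 9*m/8 + P/m (S(m, P) = (P + m) + (P/m + m*(1/8)) = (P + m) + (P/m + m/8) = (P + m) + (m/8 + P/m) = P + 9*m/8 + P/m)
(S(-14, -20) - 257)*(-74) = ((-20 + (9/8)*(-14) - 20/(-14)) - 257)*(-74) = ((-20 - 63/4 - 20*(-1/14)) - 257)*(-74) = ((-20 - 63/4 + 10/7) - 257)*(-74) = (-961/28 - 257)*(-74) = -8157/28*(-74) = 301809/14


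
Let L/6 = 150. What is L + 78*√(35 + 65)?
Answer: 1680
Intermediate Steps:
L = 900 (L = 6*150 = 900)
L + 78*√(35 + 65) = 900 + 78*√(35 + 65) = 900 + 78*√100 = 900 + 78*10 = 900 + 780 = 1680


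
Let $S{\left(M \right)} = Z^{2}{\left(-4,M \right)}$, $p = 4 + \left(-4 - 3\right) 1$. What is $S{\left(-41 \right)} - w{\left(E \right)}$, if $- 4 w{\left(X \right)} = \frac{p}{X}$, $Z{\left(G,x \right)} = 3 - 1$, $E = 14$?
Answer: $\frac{221}{56} \approx 3.9464$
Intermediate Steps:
$Z{\left(G,x \right)} = 2$
$p = -3$ ($p = 4 - 7 = -3$)
$S{\left(M \right)} = 4$ ($S{\left(M \right)} = 2^{2} = 4$)
$w{\left(X \right)} = \frac{3}{4 X}$ ($w{\left(X \right)} = - \frac{\left(-3\right) \frac{1}{X}}{4} = \frac{3}{4 X}$)
$S{\left(-41 \right)} - w{\left(E \right)} = 4 - \frac{3}{4 \cdot 14} = 4 - \frac{3}{4} \cdot \frac{1}{14} = 4 - \frac{3}{56} = \frac{221}{56}$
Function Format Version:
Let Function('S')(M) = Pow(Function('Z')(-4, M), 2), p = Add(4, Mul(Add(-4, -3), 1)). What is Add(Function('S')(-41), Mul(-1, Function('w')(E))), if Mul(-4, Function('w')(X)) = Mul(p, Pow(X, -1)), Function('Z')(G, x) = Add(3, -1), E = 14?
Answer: Rational(221, 56) ≈ 3.9464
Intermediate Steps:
Function('Z')(G, x) = 2
p = -3 (p = Add(4, Mul(-7, 1)) = Add(4, -7) = -3)
Function('S')(M) = 4 (Function('S')(M) = Pow(2, 2) = 4)
Function('w')(X) = Mul(Rational(3, 4), Pow(X, -1)) (Function('w')(X) = Mul(Rational(-1, 4), Mul(-3, Pow(X, -1))) = Mul(Rational(3, 4), Pow(X, -1)))
Add(Function('S')(-41), Mul(-1, Function('w')(E))) = Add(4, Mul(-1, Mul(Rational(3, 4), Pow(14, -1)))) = Add(4, Mul(-1, Mul(Rational(3, 4), Rational(1, 14)))) = Add(4, Mul(-1, Rational(3, 56))) = Add(4, Rational(-3, 56)) = Rational(221, 56)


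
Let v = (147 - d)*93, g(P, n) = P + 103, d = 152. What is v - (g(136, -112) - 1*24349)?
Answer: 23645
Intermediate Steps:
g(P, n) = 103 + P
v = -465 (v = (147 - 1*152)*93 = (147 - 152)*93 = -5*93 = -465)
v - (g(136, -112) - 1*24349) = -465 - ((103 + 136) - 1*24349) = -465 - (239 - 24349) = -465 - 1*(-24110) = -465 + 24110 = 23645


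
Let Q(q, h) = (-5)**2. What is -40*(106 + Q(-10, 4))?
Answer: -5240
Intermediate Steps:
Q(q, h) = 25
-40*(106 + Q(-10, 4)) = -40*(106 + 25) = -40*131 = -5240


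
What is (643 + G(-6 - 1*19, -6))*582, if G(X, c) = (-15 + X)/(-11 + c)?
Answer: 6385122/17 ≈ 3.7560e+5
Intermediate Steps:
G(X, c) = (-15 + X)/(-11 + c)
(643 + G(-6 - 1*19, -6))*582 = (643 + (-15 + (-6 - 1*19))/(-11 - 6))*582 = (643 + (-15 + (-6 - 19))/(-17))*582 = (643 - (-15 - 25)/17)*582 = (643 - 1/17*(-40))*582 = (643 + 40/17)*582 = (10971/17)*582 = 6385122/17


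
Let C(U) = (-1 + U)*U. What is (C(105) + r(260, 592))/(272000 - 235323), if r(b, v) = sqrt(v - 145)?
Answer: 10920/36677 + sqrt(447)/36677 ≈ 0.29831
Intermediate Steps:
r(b, v) = sqrt(-145 + v)
C(U) = U*(-1 + U)
(C(105) + r(260, 592))/(272000 - 235323) = (105*(-1 + 105) + sqrt(-145 + 592))/(272000 - 235323) = (105*104 + sqrt(447))/36677 = (10920 + sqrt(447))*(1/36677) = 10920/36677 + sqrt(447)/36677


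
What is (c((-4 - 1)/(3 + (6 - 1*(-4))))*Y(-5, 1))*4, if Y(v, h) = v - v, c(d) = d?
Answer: 0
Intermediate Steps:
Y(v, h) = 0
(c((-4 - 1)/(3 + (6 - 1*(-4))))*Y(-5, 1))*4 = (((-4 - 1)/(3 + (6 - 1*(-4))))*0)*4 = (-5/(3 + (6 + 4))*0)*4 = (-5/(3 + 10)*0)*4 = (-5/13*0)*4 = (-5*1/13*0)*4 = -5/13*0*4 = 0*4 = 0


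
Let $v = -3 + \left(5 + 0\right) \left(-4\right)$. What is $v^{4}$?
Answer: $279841$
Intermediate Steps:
$v = -23$ ($v = -3 + 5 \left(-4\right) = -3 - 20 = -23$)
$v^{4} = \left(-23\right)^{4} = 279841$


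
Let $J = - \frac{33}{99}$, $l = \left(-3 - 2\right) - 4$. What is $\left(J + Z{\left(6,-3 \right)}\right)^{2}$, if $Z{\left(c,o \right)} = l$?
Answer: $\frac{784}{9} \approx 87.111$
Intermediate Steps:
$l = -9$ ($l = -5 - 4 = -9$)
$J = - \frac{1}{3}$ ($J = \left(-33\right) \frac{1}{99} = - \frac{1}{3} \approx -0.33333$)
$Z{\left(c,o \right)} = -9$
$\left(J + Z{\left(6,-3 \right)}\right)^{2} = \left(- \frac{1}{3} - 9\right)^{2} = \left(- \frac{28}{3}\right)^{2} = \frac{784}{9}$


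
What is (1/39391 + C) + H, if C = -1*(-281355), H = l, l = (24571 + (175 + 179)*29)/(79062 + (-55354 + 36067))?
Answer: 662479018292917/2354597025 ≈ 2.8136e+5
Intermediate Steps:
l = 34837/59775 (l = (24571 + 354*29)/(79062 - 19287) = (24571 + 10266)/59775 = 34837*(1/59775) = 34837/59775 ≈ 0.58280)
H = 34837/59775 ≈ 0.58280
C = 281355
(1/39391 + C) + H = (1/39391 + 281355) + 34837/59775 = 11082854806/39391 + 34837/59775 = 662479018292917/2354597025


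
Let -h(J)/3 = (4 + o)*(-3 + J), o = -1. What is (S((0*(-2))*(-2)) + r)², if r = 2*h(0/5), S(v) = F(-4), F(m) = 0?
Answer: 2916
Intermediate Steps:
S(v) = 0
h(J) = 27 - 9*J (h(J) = -3*(4 - 1)*(-3 + J) = -9*(-3 + J) = -3*(-9 + 3*J) = 27 - 9*J)
r = 54 (r = 2*(27 - 0/5) = 2*(27 - 9*0) = 2*(27 + 0) = 2*27 = 54)
(S((0*(-2))*(-2)) + r)² = (0 + 54)² = 54² = 2916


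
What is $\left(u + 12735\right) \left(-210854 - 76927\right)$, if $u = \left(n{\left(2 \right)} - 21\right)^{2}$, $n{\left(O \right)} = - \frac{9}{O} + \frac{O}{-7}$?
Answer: $- \frac{755822550561}{196} \approx -3.8562 \cdot 10^{9}$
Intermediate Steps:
$n{\left(O \right)} = - \frac{9}{O} - \frac{O}{7}$ ($n{\left(O \right)} = - \frac{9}{O} + O \left(- \frac{1}{7}\right) = - \frac{9}{O} - \frac{O}{7}$)
$u = \frac{130321}{196}$ ($u = \left(\left(- \frac{9}{2} - \frac{2}{7}\right) - 21\right)^{2} = \left(- \frac{67}{14} - 21\right)^{2} = \left(- \frac{361}{14}\right)^{2} = \frac{130321}{196} \approx 664.9$)
$\left(u + 12735\right) \left(-210854 - 76927\right) = \left(\frac{130321}{196} + 12735\right) \left(-210854 - 76927\right) = \frac{2626381}{196} \left(-287781\right) = - \frac{755822550561}{196}$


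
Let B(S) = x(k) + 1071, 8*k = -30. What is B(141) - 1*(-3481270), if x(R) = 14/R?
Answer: 52235059/15 ≈ 3.4823e+6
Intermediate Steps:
k = -15/4 (k = (⅛)*(-30) = -15/4 ≈ -3.7500)
B(S) = 16009/15 (B(S) = 14/(-15/4) + 1071 = 14*(-4/15) + 1071 = -56/15 + 1071 = 16009/15)
B(141) - 1*(-3481270) = 16009/15 - 1*(-3481270) = 16009/15 + 3481270 = 52235059/15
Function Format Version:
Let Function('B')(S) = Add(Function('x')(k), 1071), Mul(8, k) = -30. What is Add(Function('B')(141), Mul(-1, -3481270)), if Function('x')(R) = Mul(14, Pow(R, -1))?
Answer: Rational(52235059, 15) ≈ 3.4823e+6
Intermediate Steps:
k = Rational(-15, 4) (k = Mul(Rational(1, 8), -30) = Rational(-15, 4) ≈ -3.7500)
Function('B')(S) = Rational(16009, 15) (Function('B')(S) = Add(Mul(14, Pow(Rational(-15, 4), -1)), 1071) = Add(Mul(14, Rational(-4, 15)), 1071) = Add(Rational(-56, 15), 1071) = Rational(16009, 15))
Add(Function('B')(141), Mul(-1, -3481270)) = Add(Rational(16009, 15), Mul(-1, -3481270)) = Add(Rational(16009, 15), 3481270) = Rational(52235059, 15)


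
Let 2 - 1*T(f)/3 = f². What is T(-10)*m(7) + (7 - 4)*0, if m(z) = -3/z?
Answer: 126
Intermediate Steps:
T(f) = 6 - 3*f²
T(-10)*m(7) + (7 - 4)*0 = (6 - 3*(-10)²)*(-3/7) + (7 - 4)*0 = (6 - 3*100)*(-3*⅐) + 3*0 = (6 - 300)*(-3/7) + 0 = -294*(-3/7) + 0 = 126 + 0 = 126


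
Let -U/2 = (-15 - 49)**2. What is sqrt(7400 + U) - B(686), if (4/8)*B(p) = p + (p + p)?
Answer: -4116 + 6*I*sqrt(22) ≈ -4116.0 + 28.142*I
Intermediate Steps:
U = -8192 (U = -2*(-15 - 49)**2 = -2*(-64)**2 = -2*4096 = -8192)
B(p) = 6*p (B(p) = 2*(p + (p + p)) = 2*(p + 2*p) = 2*(3*p) = 6*p)
sqrt(7400 + U) - B(686) = sqrt(7400 - 8192) - 6*686 = sqrt(-792) - 1*4116 = 6*I*sqrt(22) - 4116 = -4116 + 6*I*sqrt(22)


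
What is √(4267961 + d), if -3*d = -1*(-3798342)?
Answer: √3001847 ≈ 1732.6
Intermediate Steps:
d = -1266114 (d = -(-1)*(-3798342)/3 = -⅓*3798342 = -1266114)
√(4267961 + d) = √(4267961 - 1266114) = √3001847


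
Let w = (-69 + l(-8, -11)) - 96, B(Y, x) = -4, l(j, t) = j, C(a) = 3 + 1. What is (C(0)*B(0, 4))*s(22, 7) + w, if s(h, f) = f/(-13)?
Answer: -2137/13 ≈ -164.38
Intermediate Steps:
C(a) = 4
s(h, f) = -f/13 (s(h, f) = f*(-1/13) = -f/13)
w = -173 (w = (-69 - 8) - 96 = -77 - 96 = -173)
(C(0)*B(0, 4))*s(22, 7) + w = (4*(-4))*(-1/13*7) - 173 = -16*(-7/13) - 173 = 112/13 - 173 = -2137/13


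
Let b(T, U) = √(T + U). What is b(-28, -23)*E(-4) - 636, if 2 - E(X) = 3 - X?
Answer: -636 - 5*I*√51 ≈ -636.0 - 35.707*I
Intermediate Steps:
E(X) = -1 + X (E(X) = 2 - (3 - X) = 2 + (-3 + X) = -1 + X)
b(-28, -23)*E(-4) - 636 = √(-28 - 23)*(-1 - 4) - 636 = √(-51)*(-5) - 636 = (I*√51)*(-5) - 636 = -5*I*√51 - 636 = -636 - 5*I*√51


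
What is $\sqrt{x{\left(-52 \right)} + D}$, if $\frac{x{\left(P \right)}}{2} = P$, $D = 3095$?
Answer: $\sqrt{2991} \approx 54.69$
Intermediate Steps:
$x{\left(P \right)} = 2 P$
$\sqrt{x{\left(-52 \right)} + D} = \sqrt{2 \left(-52\right) + 3095} = \sqrt{-104 + 3095} = \sqrt{2991}$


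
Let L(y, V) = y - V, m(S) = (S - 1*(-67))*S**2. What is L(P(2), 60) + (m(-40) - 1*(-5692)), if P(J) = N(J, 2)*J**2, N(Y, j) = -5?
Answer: 48812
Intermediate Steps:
m(S) = S**2*(67 + S) (m(S) = (S + 67)*S**2 = (67 + S)*S**2 = S**2*(67 + S))
P(J) = -5*J**2
L(P(2), 60) + (m(-40) - 1*(-5692)) = (-5*2**2 - 1*60) + ((-40)**2*(67 - 40) - 1*(-5692)) = (-5*4 - 60) + (1600*27 + 5692) = (-20 - 60) + (43200 + 5692) = -80 + 48892 = 48812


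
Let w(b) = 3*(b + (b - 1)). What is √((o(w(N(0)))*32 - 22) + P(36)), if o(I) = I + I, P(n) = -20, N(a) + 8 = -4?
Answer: 3*I*√538 ≈ 69.584*I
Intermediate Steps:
N(a) = -12 (N(a) = -8 - 4 = -12)
w(b) = -3 + 6*b (w(b) = 3*(b + (-1 + b)) = 3*(-1 + 2*b) = -3 + 6*b)
o(I) = 2*I
√((o(w(N(0)))*32 - 22) + P(36)) = √(((2*(-3 + 6*(-12)))*32 - 22) - 20) = √(((2*(-3 - 72))*32 - 22) - 20) = √(((2*(-75))*32 - 22) - 20) = √((-150*32 - 22) - 20) = √((-4800 - 22) - 20) = √(-4822 - 20) = √(-4842) = 3*I*√538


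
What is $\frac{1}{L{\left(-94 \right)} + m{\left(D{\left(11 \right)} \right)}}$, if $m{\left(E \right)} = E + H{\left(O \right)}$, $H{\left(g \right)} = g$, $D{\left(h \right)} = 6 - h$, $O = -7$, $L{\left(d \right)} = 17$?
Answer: $\frac{1}{5} \approx 0.2$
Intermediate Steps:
$m{\left(E \right)} = -7 + E$ ($m{\left(E \right)} = E - 7 = -7 + E$)
$\frac{1}{L{\left(-94 \right)} + m{\left(D{\left(11 \right)} \right)}} = \frac{1}{17 + \left(-7 + \left(6 - 11\right)\right)} = \frac{1}{17 - 12} = \frac{1}{5}$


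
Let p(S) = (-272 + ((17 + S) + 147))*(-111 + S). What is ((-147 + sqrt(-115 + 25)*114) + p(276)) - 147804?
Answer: -120231 + 342*I*sqrt(10) ≈ -1.2023e+5 + 1081.5*I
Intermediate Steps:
p(S) = (-111 + S)*(-108 + S) (p(S) = (-272 + (164 + S))*(-111 + S) = (-108 + S)*(-111 + S) = (-111 + S)*(-108 + S))
((-147 + sqrt(-115 + 25)*114) + p(276)) - 147804 = ((-147 + sqrt(-115 + 25)*114) + (11988 + 276**2 - 219*276)) - 147804 = ((-147 + sqrt(-90)*114) + (11988 + 76176 - 60444)) - 147804 = ((-147 + (3*I*sqrt(10))*114) + 27720) - 147804 = ((-147 + 342*I*sqrt(10)) + 27720) - 147804 = (27573 + 342*I*sqrt(10)) - 147804 = -120231 + 342*I*sqrt(10)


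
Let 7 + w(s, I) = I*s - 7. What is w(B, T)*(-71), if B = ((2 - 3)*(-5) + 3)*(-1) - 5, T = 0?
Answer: 994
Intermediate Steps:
B = -13 (B = (-1*(-5) + 3)*(-1) - 5 = (5 + 3)*(-1) - 5 = 8*(-1) - 5 = -8 - 5 = -13)
w(s, I) = -14 + I*s (w(s, I) = -7 + (I*s - 7) = -7 + (-7 + I*s) = -14 + I*s)
w(B, T)*(-71) = (-14 + 0*(-13))*(-71) = (-14 + 0)*(-71) = -14*(-71) = 994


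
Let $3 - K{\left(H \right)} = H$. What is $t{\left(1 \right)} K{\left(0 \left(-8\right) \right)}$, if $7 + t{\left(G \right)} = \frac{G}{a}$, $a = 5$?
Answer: $- \frac{102}{5} \approx -20.4$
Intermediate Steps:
$K{\left(H \right)} = 3 - H$
$t{\left(G \right)} = -7 + \frac{G}{5}$
$t{\left(1 \right)} K{\left(0 \left(-8\right) \right)} = \left(-7 + \frac{1}{5} \cdot 1\right) \left(3 - 0 \left(-8\right)\right) = \left(-7 + \frac{1}{5}\right) \left(3 - 0\right) = - \frac{34 \left(3 + 0\right)}{5} = \left(- \frac{34}{5}\right) 3 = - \frac{102}{5}$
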